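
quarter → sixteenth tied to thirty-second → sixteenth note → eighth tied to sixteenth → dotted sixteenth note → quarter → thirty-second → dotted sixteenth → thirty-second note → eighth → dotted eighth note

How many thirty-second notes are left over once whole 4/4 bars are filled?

13

One bar of 4/4 = 32 thirty-second notes.
Convert each value to thirty-second notes: quarter = 8; sixteenth tied to thirty-second (sixteenth + thirty-second) = 3; sixteenth note = 2; eighth tied to sixteenth (eighth + sixteenth) = 6; dotted sixteenth note = 3; quarter = 8; thirty-second = 1; dotted sixteenth = 3; thirty-second note = 1; eighth = 4; dotted eighth note = 6.
Adding: 8 + 3 + 2 + 6 + 3 + 8 + 1 + 3 + 1 + 4 + 6 = 45.
45 ÷ 32 = 1 complete bar with 13 thirty-second notes remaining.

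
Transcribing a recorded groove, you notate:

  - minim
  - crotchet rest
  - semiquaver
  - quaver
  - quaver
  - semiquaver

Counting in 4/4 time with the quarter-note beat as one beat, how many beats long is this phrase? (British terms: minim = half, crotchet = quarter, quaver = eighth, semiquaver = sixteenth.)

One quarter-note beat = 4 sixteenth notes.
Convert each value to sixteenth notes: minim = 8; crotchet rest = 4; semiquaver = 1; quaver = 2; quaver = 2; semiquaver = 1.
Adding: 8 + 4 + 1 + 2 + 2 + 1 = 18.
18 ÷ 4 = 4.5 beats.

4.5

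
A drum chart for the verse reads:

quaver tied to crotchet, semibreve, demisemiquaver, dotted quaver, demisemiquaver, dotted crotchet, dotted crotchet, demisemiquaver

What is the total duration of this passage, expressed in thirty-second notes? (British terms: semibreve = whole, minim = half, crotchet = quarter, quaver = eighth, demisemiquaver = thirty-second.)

77

Express everything in thirty-second notes: quaver tied to crotchet (quaver + crotchet) = 12; semibreve = 32; demisemiquaver = 1; dotted quaver = 6; demisemiquaver = 1; dotted crotchet = 12; dotted crotchet = 12; demisemiquaver = 1.
Altogether 12 + 32 + 1 + 6 + 1 + 12 + 12 + 1 = 77 thirty-second notes.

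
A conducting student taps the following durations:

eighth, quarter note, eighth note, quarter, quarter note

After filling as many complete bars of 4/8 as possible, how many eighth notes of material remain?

One bar of 4/8 = 4 eighth notes.
Express everything in eighth notes: eighth = 1; quarter note = 2; eighth note = 1; quarter = 2; quarter note = 2.
Adding: 1 + 2 + 1 + 2 + 2 = 8.
8 ÷ 4 = 2 complete bars with 0 eighth notes remaining.

0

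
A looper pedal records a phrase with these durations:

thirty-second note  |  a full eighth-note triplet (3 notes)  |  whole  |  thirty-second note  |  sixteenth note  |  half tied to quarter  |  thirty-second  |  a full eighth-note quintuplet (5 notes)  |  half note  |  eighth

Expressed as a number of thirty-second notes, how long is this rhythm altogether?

105

Working in thirty-second notes: thirty-second note = 1; a full eighth-note triplet (3 notes) (three triplet eighths span one quarter) = 8; whole = 32; thirty-second note = 1; sixteenth note = 2; half tied to quarter (half + quarter) = 24; thirty-second = 1; a full eighth-note quintuplet (5 notes) (five quintuplet eighths span one half) = 16; half note = 16; eighth = 4.
Total: 1 + 8 + 32 + 1 + 2 + 24 + 1 + 16 + 16 + 4 = 105 thirty-second notes.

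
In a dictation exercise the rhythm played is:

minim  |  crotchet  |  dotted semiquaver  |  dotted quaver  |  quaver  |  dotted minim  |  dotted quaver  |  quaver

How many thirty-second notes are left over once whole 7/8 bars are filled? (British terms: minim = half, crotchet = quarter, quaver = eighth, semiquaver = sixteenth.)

15

One bar of 7/8 = 28 thirty-second notes.
In thirty-second notes: minim = 16; crotchet = 8; dotted semiquaver = 3; dotted quaver = 6; quaver = 4; dotted minim = 24; dotted quaver = 6; quaver = 4.
Total: 16 + 8 + 3 + 6 + 4 + 24 + 6 + 4 = 71.
71 ÷ 28 = 2 complete bars with 15 thirty-second notes remaining.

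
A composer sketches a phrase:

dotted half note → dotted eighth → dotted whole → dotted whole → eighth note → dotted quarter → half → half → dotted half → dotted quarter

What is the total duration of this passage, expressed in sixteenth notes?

Working in sixteenth notes: dotted half note = 12; dotted eighth = 3; dotted whole = 24; dotted whole = 24; eighth note = 2; dotted quarter = 6; half = 8; half = 8; dotted half = 12; dotted quarter = 6.
Sum: 12 + 3 + 24 + 24 + 2 + 6 + 8 + 8 + 12 + 6 = 105 sixteenth notes.

105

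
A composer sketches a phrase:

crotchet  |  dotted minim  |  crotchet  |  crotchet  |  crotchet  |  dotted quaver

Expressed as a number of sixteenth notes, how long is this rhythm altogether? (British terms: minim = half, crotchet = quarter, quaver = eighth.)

Express everything in sixteenth notes: crotchet = 4; dotted minim = 12; crotchet = 4; crotchet = 4; crotchet = 4; dotted quaver = 3.
Altogether 4 + 12 + 4 + 4 + 4 + 3 = 31 sixteenth notes.

31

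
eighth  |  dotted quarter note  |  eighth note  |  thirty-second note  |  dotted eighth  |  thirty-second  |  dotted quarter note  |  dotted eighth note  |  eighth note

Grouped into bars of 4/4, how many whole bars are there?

1

One bar of 4/4 = 32 thirty-second notes.
Express everything in thirty-second notes: eighth = 4; dotted quarter note = 12; eighth note = 4; thirty-second note = 1; dotted eighth = 6; thirty-second = 1; dotted quarter note = 12; dotted eighth note = 6; eighth note = 4.
Adding: 4 + 12 + 4 + 1 + 6 + 1 + 12 + 6 + 4 = 50.
50 ÷ 32 = 1 complete bar with 18 left over.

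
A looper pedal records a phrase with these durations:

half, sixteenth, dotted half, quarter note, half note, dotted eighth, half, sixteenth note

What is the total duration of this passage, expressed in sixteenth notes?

45

Working in sixteenth notes: half = 8; sixteenth = 1; dotted half = 12; quarter note = 4; half note = 8; dotted eighth = 3; half = 8; sixteenth note = 1.
Adding: 8 + 1 + 12 + 4 + 8 + 3 + 8 + 1 = 45 sixteenth notes.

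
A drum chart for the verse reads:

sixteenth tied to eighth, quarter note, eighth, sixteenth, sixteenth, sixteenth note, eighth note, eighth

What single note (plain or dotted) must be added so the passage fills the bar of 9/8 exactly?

eighth note

The bar of 9/8 = 18 sixteenth notes.
Convert each value to sixteenth notes: sixteenth tied to eighth (sixteenth + eighth) = 3; quarter note = 4; eighth = 2; sixteenth = 1; sixteenth = 1; sixteenth note = 1; eighth note = 2; eighth = 2.
Sum: 3 + 4 + 2 + 1 + 1 + 1 + 2 + 2 = 16.
Remaining: 18 − 16 = 2 sixteenth notes, which is a eighth note.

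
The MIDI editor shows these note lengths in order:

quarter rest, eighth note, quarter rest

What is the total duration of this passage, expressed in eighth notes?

5

Each duration in eighth notes: quarter rest = 2; eighth note = 1; quarter rest = 2.
Adding: 2 + 1 + 2 = 5 eighth notes.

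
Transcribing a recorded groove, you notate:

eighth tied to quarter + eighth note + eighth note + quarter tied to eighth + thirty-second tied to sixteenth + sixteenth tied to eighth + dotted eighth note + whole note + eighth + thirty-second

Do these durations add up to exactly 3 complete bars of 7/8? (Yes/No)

One bar of 7/8 = 28 thirty-second notes, so 3 bars = 84.
In thirty-second notes: eighth tied to quarter (eighth + quarter) = 12; eighth note = 4; eighth note = 4; quarter tied to eighth (quarter + eighth) = 12; thirty-second tied to sixteenth (thirty-second + sixteenth) = 3; sixteenth tied to eighth (sixteenth + eighth) = 6; dotted eighth note = 6; whole note = 32; eighth = 4; thirty-second = 1.
Adding: 12 + 4 + 4 + 12 + 3 + 6 + 6 + 32 + 4 + 1 = 84.
84 equals 84, so the answer is Yes.

Yes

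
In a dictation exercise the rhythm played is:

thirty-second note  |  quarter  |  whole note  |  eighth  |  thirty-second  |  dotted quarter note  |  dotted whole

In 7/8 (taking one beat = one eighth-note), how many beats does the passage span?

26.5

One eighth-note beat = 4 thirty-second notes.
Each duration in thirty-second notes: thirty-second note = 1; quarter = 8; whole note = 32; eighth = 4; thirty-second = 1; dotted quarter note = 12; dotted whole = 48.
Sum: 1 + 8 + 32 + 4 + 1 + 12 + 48 = 106.
106 ÷ 4 = 26.5 beats.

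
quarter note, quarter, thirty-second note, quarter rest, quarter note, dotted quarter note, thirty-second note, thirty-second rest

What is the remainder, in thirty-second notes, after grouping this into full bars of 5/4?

One bar of 5/4 = 40 thirty-second notes.
Working in thirty-second notes: quarter note = 8; quarter = 8; thirty-second note = 1; quarter rest = 8; quarter note = 8; dotted quarter note = 12; thirty-second note = 1; thirty-second rest = 1.
Altogether 8 + 8 + 1 + 8 + 8 + 12 + 1 + 1 = 47.
47 ÷ 40 = 1 complete bar with 7 thirty-second notes remaining.

7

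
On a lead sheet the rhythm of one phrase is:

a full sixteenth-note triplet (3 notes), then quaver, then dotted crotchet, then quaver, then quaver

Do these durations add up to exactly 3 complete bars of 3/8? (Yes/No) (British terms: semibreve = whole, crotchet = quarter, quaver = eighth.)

One bar of 3/8 = 3 eighth notes, so 3 bars = 9.
Convert each value to eighth notes: a full sixteenth-note triplet (3 notes) (three triplet sixteenths span one eighth) = 1; quaver = 1; dotted crotchet = 3; quaver = 1; quaver = 1.
Sum: 1 + 1 + 3 + 1 + 1 = 7.
7 falls short of 9, so the answer is No.

No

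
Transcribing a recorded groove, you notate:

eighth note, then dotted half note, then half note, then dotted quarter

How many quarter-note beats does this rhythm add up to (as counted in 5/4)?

7

One quarter-note beat = 2 eighth notes.
Working in eighth notes: eighth note = 1; dotted half note = 6; half note = 4; dotted quarter = 3.
Total: 1 + 6 + 4 + 3 = 14.
14 ÷ 2 = 7 beats.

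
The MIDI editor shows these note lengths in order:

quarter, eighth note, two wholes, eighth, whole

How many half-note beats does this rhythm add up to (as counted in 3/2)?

7

One half-note beat = 4 eighth notes.
In eighth notes: quarter = 2; eighth note = 1; whole = 8; whole = 8; eighth = 1; whole = 8.
Adding: 2 + 1 + 8 + 8 + 1 + 8 = 28.
28 ÷ 4 = 7 beats.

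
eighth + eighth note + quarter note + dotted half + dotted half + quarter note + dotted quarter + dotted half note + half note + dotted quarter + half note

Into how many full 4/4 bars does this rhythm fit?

4

One bar of 4/4 = 8 eighth notes.
Express everything in eighth notes: eighth = 1; eighth note = 1; quarter note = 2; dotted half = 6; dotted half = 6; quarter note = 2; dotted quarter = 3; dotted half note = 6; half note = 4; dotted quarter = 3; half note = 4.
Total: 1 + 1 + 2 + 6 + 6 + 2 + 3 + 6 + 4 + 3 + 4 = 38.
38 ÷ 8 = 4 complete bars with 6 left over.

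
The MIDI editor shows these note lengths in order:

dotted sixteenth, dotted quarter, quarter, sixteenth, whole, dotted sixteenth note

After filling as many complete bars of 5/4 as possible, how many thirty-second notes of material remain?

One bar of 5/4 = 40 thirty-second notes.
Express everything in thirty-second notes: dotted sixteenth = 3; dotted quarter = 12; quarter = 8; sixteenth = 2; whole = 32; dotted sixteenth note = 3.
Altogether 3 + 12 + 8 + 2 + 32 + 3 = 60.
60 ÷ 40 = 1 complete bar with 20 thirty-second notes remaining.

20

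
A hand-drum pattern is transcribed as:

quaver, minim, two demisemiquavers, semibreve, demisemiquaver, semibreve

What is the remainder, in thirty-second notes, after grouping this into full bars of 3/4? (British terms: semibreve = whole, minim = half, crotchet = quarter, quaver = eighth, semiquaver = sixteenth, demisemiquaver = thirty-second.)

15

One bar of 3/4 = 24 thirty-second notes.
Express everything in thirty-second notes: quaver = 4; minim = 16; demisemiquaver = 1; demisemiquaver = 1; semibreve = 32; demisemiquaver = 1; semibreve = 32.
Total: 4 + 16 + 1 + 1 + 32 + 1 + 32 = 87.
87 ÷ 24 = 3 complete bars with 15 thirty-second notes remaining.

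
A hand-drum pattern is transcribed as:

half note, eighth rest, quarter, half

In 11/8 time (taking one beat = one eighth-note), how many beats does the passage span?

One eighth-note beat = 2 sixteenth notes.
Working in sixteenth notes: half note = 8; eighth rest = 2; quarter = 4; half = 8.
Sum: 8 + 2 + 4 + 8 = 22.
22 ÷ 2 = 11 beats.

11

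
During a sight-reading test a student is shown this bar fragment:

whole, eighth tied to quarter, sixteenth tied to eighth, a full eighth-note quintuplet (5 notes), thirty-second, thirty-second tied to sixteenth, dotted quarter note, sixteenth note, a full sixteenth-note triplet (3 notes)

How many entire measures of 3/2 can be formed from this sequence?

1

One bar of 3/2 = 48 thirty-second notes.
Convert each value to thirty-second notes: whole = 32; eighth tied to quarter (eighth + quarter) = 12; sixteenth tied to eighth (sixteenth + eighth) = 6; a full eighth-note quintuplet (5 notes) (five quintuplet eighths span one half) = 16; thirty-second = 1; thirty-second tied to sixteenth (thirty-second + sixteenth) = 3; dotted quarter note = 12; sixteenth note = 2; a full sixteenth-note triplet (3 notes) (three triplet sixteenths span one eighth) = 4.
Sum: 32 + 12 + 6 + 16 + 1 + 3 + 12 + 2 + 4 = 88.
88 ÷ 48 = 1 complete bar with 40 left over.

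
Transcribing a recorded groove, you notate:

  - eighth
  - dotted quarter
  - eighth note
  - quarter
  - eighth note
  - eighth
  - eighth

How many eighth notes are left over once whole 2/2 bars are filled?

2

One bar of 2/2 = 8 eighth notes.
Express everything in eighth notes: eighth = 1; dotted quarter = 3; eighth note = 1; quarter = 2; eighth note = 1; eighth = 1; eighth = 1.
Sum: 1 + 3 + 1 + 2 + 1 + 1 + 1 = 10.
10 ÷ 8 = 1 complete bar with 2 eighth notes remaining.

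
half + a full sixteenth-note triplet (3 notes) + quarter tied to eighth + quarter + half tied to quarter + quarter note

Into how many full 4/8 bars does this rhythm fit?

One bar of 4/8 = 4 eighth notes.
In eighth notes: half = 4; a full sixteenth-note triplet (3 notes) (three triplet sixteenths span one eighth) = 1; quarter tied to eighth (quarter + eighth) = 3; quarter = 2; half tied to quarter (half + quarter) = 6; quarter note = 2.
Adding: 4 + 1 + 3 + 2 + 6 + 2 = 18.
18 ÷ 4 = 4 complete bars with 2 left over.

4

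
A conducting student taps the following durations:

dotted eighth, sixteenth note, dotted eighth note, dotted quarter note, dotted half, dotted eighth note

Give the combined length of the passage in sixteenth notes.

28

In sixteenth notes: dotted eighth = 3; sixteenth note = 1; dotted eighth note = 3; dotted quarter note = 6; dotted half = 12; dotted eighth note = 3.
Altogether 3 + 1 + 3 + 6 + 12 + 3 = 28 sixteenth notes.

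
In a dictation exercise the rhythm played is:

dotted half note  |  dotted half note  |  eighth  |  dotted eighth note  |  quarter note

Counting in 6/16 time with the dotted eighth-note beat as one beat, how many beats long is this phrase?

11

One dotted eighth-note beat = 3 sixteenth notes.
In sixteenth notes: dotted half note = 12; dotted half note = 12; eighth = 2; dotted eighth note = 3; quarter note = 4.
Total: 12 + 12 + 2 + 3 + 4 = 33.
33 ÷ 3 = 11 beats.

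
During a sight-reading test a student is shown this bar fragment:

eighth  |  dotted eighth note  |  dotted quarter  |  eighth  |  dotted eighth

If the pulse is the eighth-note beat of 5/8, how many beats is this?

8

One eighth-note beat = 2 sixteenth notes.
Working in sixteenth notes: eighth = 2; dotted eighth note = 3; dotted quarter = 6; eighth = 2; dotted eighth = 3.
Sum: 2 + 3 + 6 + 2 + 3 = 16.
16 ÷ 2 = 8 beats.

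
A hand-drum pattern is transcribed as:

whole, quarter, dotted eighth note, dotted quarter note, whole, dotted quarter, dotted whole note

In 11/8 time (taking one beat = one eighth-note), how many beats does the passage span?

37.5

One eighth-note beat = 2 sixteenth notes.
Convert each value to sixteenth notes: whole = 16; quarter = 4; dotted eighth note = 3; dotted quarter note = 6; whole = 16; dotted quarter = 6; dotted whole note = 24.
Total: 16 + 4 + 3 + 6 + 16 + 6 + 24 = 75.
75 ÷ 2 = 37.5 beats.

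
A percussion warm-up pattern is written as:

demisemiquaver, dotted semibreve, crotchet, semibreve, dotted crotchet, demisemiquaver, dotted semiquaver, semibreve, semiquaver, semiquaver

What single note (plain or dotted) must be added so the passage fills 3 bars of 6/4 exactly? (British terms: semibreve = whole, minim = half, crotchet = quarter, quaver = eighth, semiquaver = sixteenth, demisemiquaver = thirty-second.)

3 bars of 6/4 = 144 thirty-second notes.
Each duration in thirty-second notes: demisemiquaver = 1; dotted semibreve = 48; crotchet = 8; semibreve = 32; dotted crotchet = 12; demisemiquaver = 1; dotted semiquaver = 3; semibreve = 32; semiquaver = 2; semiquaver = 2.
Sum: 1 + 48 + 8 + 32 + 12 + 1 + 3 + 32 + 2 + 2 = 141.
Remaining: 144 − 141 = 3 thirty-second notes, which is a dotted sixteenth note.

dotted sixteenth note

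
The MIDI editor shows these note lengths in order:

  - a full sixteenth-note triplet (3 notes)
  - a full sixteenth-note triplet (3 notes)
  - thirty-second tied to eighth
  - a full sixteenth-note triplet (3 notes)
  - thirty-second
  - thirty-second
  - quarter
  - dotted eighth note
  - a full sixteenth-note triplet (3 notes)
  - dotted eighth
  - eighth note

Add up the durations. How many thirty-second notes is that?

Convert each value to thirty-second notes: a full sixteenth-note triplet (3 notes) (three triplet sixteenths span one eighth) = 4; a full sixteenth-note triplet (3 notes) (three triplet sixteenths span one eighth) = 4; thirty-second tied to eighth (thirty-second + eighth) = 5; a full sixteenth-note triplet (3 notes) (three triplet sixteenths span one eighth) = 4; thirty-second = 1; thirty-second = 1; quarter = 8; dotted eighth note = 6; a full sixteenth-note triplet (3 notes) (three triplet sixteenths span one eighth) = 4; dotted eighth = 6; eighth note = 4.
Sum: 4 + 4 + 5 + 4 + 1 + 1 + 8 + 6 + 4 + 6 + 4 = 47 thirty-second notes.

47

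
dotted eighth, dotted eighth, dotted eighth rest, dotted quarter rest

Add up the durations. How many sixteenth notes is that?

15

Convert each value to sixteenth notes: dotted eighth = 3; dotted eighth = 3; dotted eighth rest = 3; dotted quarter rest = 6.
Altogether 3 + 3 + 3 + 6 = 15 sixteenth notes.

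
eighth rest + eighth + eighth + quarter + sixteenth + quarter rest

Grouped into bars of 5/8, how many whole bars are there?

1

One bar of 5/8 = 10 sixteenth notes.
Express everything in sixteenth notes: eighth rest = 2; eighth = 2; eighth = 2; quarter = 4; sixteenth = 1; quarter rest = 4.
Altogether 2 + 2 + 2 + 4 + 1 + 4 = 15.
15 ÷ 10 = 1 complete bar with 5 left over.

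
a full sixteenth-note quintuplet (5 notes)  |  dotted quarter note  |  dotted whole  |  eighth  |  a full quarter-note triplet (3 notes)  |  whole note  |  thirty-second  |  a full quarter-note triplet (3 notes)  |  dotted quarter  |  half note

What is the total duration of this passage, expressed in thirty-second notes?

165

Each duration in thirty-second notes: a full sixteenth-note quintuplet (5 notes) (five quintuplet sixteenths span one quarter) = 8; dotted quarter note = 12; dotted whole = 48; eighth = 4; a full quarter-note triplet (3 notes) (three triplet quarters span one half) = 16; whole note = 32; thirty-second = 1; a full quarter-note triplet (3 notes) (three triplet quarters span one half) = 16; dotted quarter = 12; half note = 16.
Altogether 8 + 12 + 48 + 4 + 16 + 32 + 1 + 16 + 12 + 16 = 165 thirty-second notes.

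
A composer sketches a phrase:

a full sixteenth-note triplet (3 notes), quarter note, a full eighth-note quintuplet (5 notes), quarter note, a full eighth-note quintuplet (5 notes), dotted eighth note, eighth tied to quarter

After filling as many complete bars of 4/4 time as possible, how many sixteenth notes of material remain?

One bar of 4/4 = 16 sixteenth notes.
Each duration in sixteenth notes: a full sixteenth-note triplet (3 notes) (three triplet sixteenths span one eighth) = 2; quarter note = 4; a full eighth-note quintuplet (5 notes) (five quintuplet eighths span one half) = 8; quarter note = 4; a full eighth-note quintuplet (5 notes) (five quintuplet eighths span one half) = 8; dotted eighth note = 3; eighth tied to quarter (eighth + quarter) = 6.
Total: 2 + 4 + 8 + 4 + 8 + 3 + 6 = 35.
35 ÷ 16 = 2 complete bars with 3 sixteenth notes remaining.

3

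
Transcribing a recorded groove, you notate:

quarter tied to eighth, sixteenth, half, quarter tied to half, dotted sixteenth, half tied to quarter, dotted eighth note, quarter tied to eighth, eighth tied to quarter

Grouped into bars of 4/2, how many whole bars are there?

1

One bar of 4/2 = 64 thirty-second notes.
Working in thirty-second notes: quarter tied to eighth (quarter + eighth) = 12; sixteenth = 2; half = 16; quarter tied to half (quarter + half) = 24; dotted sixteenth = 3; half tied to quarter (half + quarter) = 24; dotted eighth note = 6; quarter tied to eighth (quarter + eighth) = 12; eighth tied to quarter (eighth + quarter) = 12.
Sum: 12 + 2 + 16 + 24 + 3 + 24 + 6 + 12 + 12 = 111.
111 ÷ 64 = 1 complete bar with 47 left over.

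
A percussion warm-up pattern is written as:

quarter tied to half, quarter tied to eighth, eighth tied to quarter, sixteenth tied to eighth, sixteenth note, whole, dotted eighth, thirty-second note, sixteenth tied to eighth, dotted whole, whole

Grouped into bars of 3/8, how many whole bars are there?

15

One bar of 3/8 = 12 thirty-second notes.
Convert each value to thirty-second notes: quarter tied to half (quarter + half) = 24; quarter tied to eighth (quarter + eighth) = 12; eighth tied to quarter (eighth + quarter) = 12; sixteenth tied to eighth (sixteenth + eighth) = 6; sixteenth note = 2; whole = 32; dotted eighth = 6; thirty-second note = 1; sixteenth tied to eighth (sixteenth + eighth) = 6; dotted whole = 48; whole = 32.
Adding: 24 + 12 + 12 + 6 + 2 + 32 + 6 + 1 + 6 + 48 + 32 = 181.
181 ÷ 12 = 15 complete bars with 1 left over.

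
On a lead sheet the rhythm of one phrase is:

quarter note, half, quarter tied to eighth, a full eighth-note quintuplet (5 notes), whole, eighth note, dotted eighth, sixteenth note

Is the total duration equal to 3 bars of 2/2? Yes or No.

Yes

One bar of 2/2 = 16 sixteenth notes, so 3 bars = 48.
Express everything in sixteenth notes: quarter note = 4; half = 8; quarter tied to eighth (quarter + eighth) = 6; a full eighth-note quintuplet (5 notes) (five quintuplet eighths span one half) = 8; whole = 16; eighth note = 2; dotted eighth = 3; sixteenth note = 1.
Sum: 4 + 8 + 6 + 8 + 16 + 2 + 3 + 1 = 48.
48 equals 48, so the answer is Yes.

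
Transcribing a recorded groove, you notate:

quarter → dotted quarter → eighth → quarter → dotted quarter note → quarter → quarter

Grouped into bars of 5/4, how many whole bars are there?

One bar of 5/4 = 10 eighth notes.
Each duration in eighth notes: quarter = 2; dotted quarter = 3; eighth = 1; quarter = 2; dotted quarter note = 3; quarter = 2; quarter = 2.
Adding: 2 + 3 + 1 + 2 + 3 + 2 + 2 = 15.
15 ÷ 10 = 1 complete bar with 5 left over.

1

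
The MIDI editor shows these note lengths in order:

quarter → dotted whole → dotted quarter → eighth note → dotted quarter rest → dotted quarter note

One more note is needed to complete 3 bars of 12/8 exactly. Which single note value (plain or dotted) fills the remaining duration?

dotted whole note

3 bars of 12/8 = 36 eighth notes.
Working in eighth notes: quarter = 2; dotted whole = 12; dotted quarter = 3; eighth note = 1; dotted quarter rest = 3; dotted quarter note = 3.
Adding: 2 + 12 + 3 + 1 + 3 + 3 = 24.
Remaining: 36 − 24 = 12 eighth notes, which is a dotted whole note.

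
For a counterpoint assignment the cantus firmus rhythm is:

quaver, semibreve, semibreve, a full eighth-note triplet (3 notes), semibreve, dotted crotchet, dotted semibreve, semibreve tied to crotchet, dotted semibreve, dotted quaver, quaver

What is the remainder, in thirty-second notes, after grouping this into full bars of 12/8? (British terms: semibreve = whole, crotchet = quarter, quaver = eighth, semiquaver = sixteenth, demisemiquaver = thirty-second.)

26

One bar of 12/8 = 24 sixteenth notes.
In sixteenth notes: quaver = 2; semibreve = 16; semibreve = 16; a full eighth-note triplet (3 notes) (three triplet eighths span one quarter) = 4; semibreve = 16; dotted crotchet = 6; dotted semibreve = 24; semibreve tied to crotchet (semibreve + crotchet) = 20; dotted semibreve = 24; dotted quaver = 3; quaver = 2.
Altogether 2 + 16 + 16 + 4 + 16 + 6 + 24 + 20 + 24 + 3 + 2 = 133.
133 ÷ 24 = 5 complete bars with 13 sixteenth notes remaining = 26 thirty-second notes.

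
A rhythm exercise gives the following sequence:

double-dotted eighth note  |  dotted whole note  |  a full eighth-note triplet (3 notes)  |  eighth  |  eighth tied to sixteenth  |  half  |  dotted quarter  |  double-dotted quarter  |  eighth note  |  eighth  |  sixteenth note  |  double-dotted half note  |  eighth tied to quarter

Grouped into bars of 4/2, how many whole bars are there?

One bar of 4/2 = 64 thirty-second notes.
In thirty-second notes: double-dotted eighth note = 7; dotted whole note = 48; a full eighth-note triplet (3 notes) (three triplet eighths span one quarter) = 8; eighth = 4; eighth tied to sixteenth (eighth + sixteenth) = 6; half = 16; dotted quarter = 12; double-dotted quarter = 14; eighth note = 4; eighth = 4; sixteenth note = 2; double-dotted half note = 28; eighth tied to quarter (eighth + quarter) = 12.
Altogether 7 + 48 + 8 + 4 + 6 + 16 + 12 + 14 + 4 + 4 + 2 + 28 + 12 = 165.
165 ÷ 64 = 2 complete bars with 37 left over.

2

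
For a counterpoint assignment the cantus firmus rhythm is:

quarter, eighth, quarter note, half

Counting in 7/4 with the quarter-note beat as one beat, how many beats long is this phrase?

One quarter-note beat = 2 eighth notes.
Working in eighth notes: quarter = 2; eighth = 1; quarter note = 2; half = 4.
Adding: 2 + 1 + 2 + 4 = 9.
9 ÷ 2 = 4.5 beats.

4.5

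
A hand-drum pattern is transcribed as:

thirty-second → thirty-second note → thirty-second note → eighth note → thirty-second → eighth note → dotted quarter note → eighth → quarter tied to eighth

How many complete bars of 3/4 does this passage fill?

1

One bar of 3/4 = 24 thirty-second notes.
Express everything in thirty-second notes: thirty-second = 1; thirty-second note = 1; thirty-second note = 1; eighth note = 4; thirty-second = 1; eighth note = 4; dotted quarter note = 12; eighth = 4; quarter tied to eighth (quarter + eighth) = 12.
Altogether 1 + 1 + 1 + 4 + 1 + 4 + 12 + 4 + 12 = 40.
40 ÷ 24 = 1 complete bar with 16 left over.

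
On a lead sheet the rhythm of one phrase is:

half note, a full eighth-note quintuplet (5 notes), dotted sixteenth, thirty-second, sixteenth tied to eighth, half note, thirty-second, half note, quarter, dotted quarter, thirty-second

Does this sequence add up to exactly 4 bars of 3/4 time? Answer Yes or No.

One bar of 3/4 = 24 thirty-second notes, so 4 bars = 96.
Working in thirty-second notes: half note = 16; a full eighth-note quintuplet (5 notes) (five quintuplet eighths span one half) = 16; dotted sixteenth = 3; thirty-second = 1; sixteenth tied to eighth (sixteenth + eighth) = 6; half note = 16; thirty-second = 1; half note = 16; quarter = 8; dotted quarter = 12; thirty-second = 1.
Altogether 16 + 16 + 3 + 1 + 6 + 16 + 1 + 16 + 8 + 12 + 1 = 96.
96 equals 96, so the answer is Yes.

Yes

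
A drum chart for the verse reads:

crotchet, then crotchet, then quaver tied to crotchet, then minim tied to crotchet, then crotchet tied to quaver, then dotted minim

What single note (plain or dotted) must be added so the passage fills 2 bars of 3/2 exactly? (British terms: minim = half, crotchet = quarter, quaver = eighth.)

quarter note

2 bars of 3/2 = 24 eighth notes.
In eighth notes: crotchet = 2; crotchet = 2; quaver tied to crotchet (quaver + crotchet) = 3; minim tied to crotchet (minim + crotchet) = 6; crotchet tied to quaver (crotchet + quaver) = 3; dotted minim = 6.
Sum: 2 + 2 + 3 + 6 + 3 + 6 = 22.
Remaining: 24 − 22 = 2 eighth notes, which is a quarter note.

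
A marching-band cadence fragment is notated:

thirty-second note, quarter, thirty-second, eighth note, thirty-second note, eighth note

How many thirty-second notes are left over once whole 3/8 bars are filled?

7

One bar of 3/8 = 12 thirty-second notes.
In thirty-second notes: thirty-second note = 1; quarter = 8; thirty-second = 1; eighth note = 4; thirty-second note = 1; eighth note = 4.
Altogether 1 + 8 + 1 + 4 + 1 + 4 = 19.
19 ÷ 12 = 1 complete bar with 7 thirty-second notes remaining.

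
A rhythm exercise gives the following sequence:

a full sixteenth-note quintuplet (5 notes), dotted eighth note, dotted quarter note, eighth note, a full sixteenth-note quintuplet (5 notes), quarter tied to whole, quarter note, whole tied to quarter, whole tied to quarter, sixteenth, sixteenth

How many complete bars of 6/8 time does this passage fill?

7

One bar of 6/8 = 12 sixteenth notes.
Convert each value to sixteenth notes: a full sixteenth-note quintuplet (5 notes) (five quintuplet sixteenths span one quarter) = 4; dotted eighth note = 3; dotted quarter note = 6; eighth note = 2; a full sixteenth-note quintuplet (5 notes) (five quintuplet sixteenths span one quarter) = 4; quarter tied to whole (quarter + whole) = 20; quarter note = 4; whole tied to quarter (whole + quarter) = 20; whole tied to quarter (whole + quarter) = 20; sixteenth = 1; sixteenth = 1.
Sum: 4 + 3 + 6 + 2 + 4 + 20 + 4 + 20 + 20 + 1 + 1 = 85.
85 ÷ 12 = 7 complete bars with 1 left over.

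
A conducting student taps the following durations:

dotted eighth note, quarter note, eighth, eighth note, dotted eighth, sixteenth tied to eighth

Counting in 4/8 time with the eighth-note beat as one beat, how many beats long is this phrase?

8.5

One eighth-note beat = 2 sixteenth notes.
Express everything in sixteenth notes: dotted eighth note = 3; quarter note = 4; eighth = 2; eighth note = 2; dotted eighth = 3; sixteenth tied to eighth (sixteenth + eighth) = 3.
Sum: 3 + 4 + 2 + 2 + 3 + 3 = 17.
17 ÷ 2 = 8.5 beats.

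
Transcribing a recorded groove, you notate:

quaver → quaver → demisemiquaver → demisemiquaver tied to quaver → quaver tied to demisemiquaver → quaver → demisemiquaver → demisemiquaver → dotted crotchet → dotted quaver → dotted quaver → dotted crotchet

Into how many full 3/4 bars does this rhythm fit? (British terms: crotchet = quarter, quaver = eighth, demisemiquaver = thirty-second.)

One bar of 3/4 = 24 thirty-second notes.
Express everything in thirty-second notes: quaver = 4; quaver = 4; demisemiquaver = 1; demisemiquaver tied to quaver (demisemiquaver + quaver) = 5; quaver tied to demisemiquaver (quaver + demisemiquaver) = 5; quaver = 4; demisemiquaver = 1; demisemiquaver = 1; dotted crotchet = 12; dotted quaver = 6; dotted quaver = 6; dotted crotchet = 12.
Sum: 4 + 4 + 1 + 5 + 5 + 4 + 1 + 1 + 12 + 6 + 6 + 12 = 61.
61 ÷ 24 = 2 complete bars with 13 left over.

2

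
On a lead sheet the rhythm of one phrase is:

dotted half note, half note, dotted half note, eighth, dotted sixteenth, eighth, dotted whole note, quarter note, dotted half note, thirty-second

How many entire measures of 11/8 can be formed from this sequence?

One bar of 11/8 = 44 thirty-second notes.
Convert each value to thirty-second notes: dotted half note = 24; half note = 16; dotted half note = 24; eighth = 4; dotted sixteenth = 3; eighth = 4; dotted whole note = 48; quarter note = 8; dotted half note = 24; thirty-second = 1.
Adding: 24 + 16 + 24 + 4 + 3 + 4 + 48 + 8 + 24 + 1 = 156.
156 ÷ 44 = 3 complete bars with 24 left over.

3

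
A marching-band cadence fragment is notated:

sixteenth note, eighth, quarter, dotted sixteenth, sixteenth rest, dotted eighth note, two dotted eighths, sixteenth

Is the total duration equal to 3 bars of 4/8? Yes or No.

One bar of 4/8 = 16 thirty-second notes, so 3 bars = 48.
Working in thirty-second notes: sixteenth note = 2; eighth = 4; quarter = 8; dotted sixteenth = 3; sixteenth rest = 2; dotted eighth note = 6; dotted eighth = 6; dotted eighth = 6; sixteenth = 2.
Sum: 2 + 4 + 8 + 3 + 2 + 6 + 6 + 6 + 2 = 39.
39 falls short of 48, so the answer is No.

No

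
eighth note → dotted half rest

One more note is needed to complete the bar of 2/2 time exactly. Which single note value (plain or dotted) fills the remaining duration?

The bar of 2/2 = 8 eighth notes.
In eighth notes: eighth note = 1; dotted half rest = 6.
Adding: 1 + 6 = 7.
Remaining: 8 − 7 = 1 eighth note, which is a eighth note.

eighth note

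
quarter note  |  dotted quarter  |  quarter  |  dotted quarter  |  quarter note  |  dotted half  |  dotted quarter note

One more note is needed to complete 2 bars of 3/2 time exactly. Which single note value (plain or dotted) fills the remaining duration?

2 bars of 3/2 = 24 eighth notes.
Express everything in eighth notes: quarter note = 2; dotted quarter = 3; quarter = 2; dotted quarter = 3; quarter note = 2; dotted half = 6; dotted quarter note = 3.
Total: 2 + 3 + 2 + 3 + 2 + 6 + 3 = 21.
Remaining: 24 − 21 = 3 eighth notes, which is a dotted quarter note.

dotted quarter note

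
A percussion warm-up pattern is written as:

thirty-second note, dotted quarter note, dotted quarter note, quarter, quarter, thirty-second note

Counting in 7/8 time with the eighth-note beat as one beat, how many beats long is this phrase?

One eighth-note beat = 4 thirty-second notes.
In thirty-second notes: thirty-second note = 1; dotted quarter note = 12; dotted quarter note = 12; quarter = 8; quarter = 8; thirty-second note = 1.
Altogether 1 + 12 + 12 + 8 + 8 + 1 = 42.
42 ÷ 4 = 10.5 beats.

10.5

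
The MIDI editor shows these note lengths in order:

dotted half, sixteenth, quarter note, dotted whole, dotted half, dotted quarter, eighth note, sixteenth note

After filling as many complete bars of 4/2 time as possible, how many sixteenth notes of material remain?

One bar of 4/2 = 32 sixteenth notes.
Working in sixteenth notes: dotted half = 12; sixteenth = 1; quarter note = 4; dotted whole = 24; dotted half = 12; dotted quarter = 6; eighth note = 2; sixteenth note = 1.
Sum: 12 + 1 + 4 + 24 + 12 + 6 + 2 + 1 = 62.
62 ÷ 32 = 1 complete bar with 30 sixteenth notes remaining.

30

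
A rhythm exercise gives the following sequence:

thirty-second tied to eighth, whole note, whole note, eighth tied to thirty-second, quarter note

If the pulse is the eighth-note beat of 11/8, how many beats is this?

20.5

One eighth-note beat = 4 thirty-second notes.
Convert each value to thirty-second notes: thirty-second tied to eighth (thirty-second + eighth) = 5; whole note = 32; whole note = 32; eighth tied to thirty-second (eighth + thirty-second) = 5; quarter note = 8.
Altogether 5 + 32 + 32 + 5 + 8 = 82.
82 ÷ 4 = 20.5 beats.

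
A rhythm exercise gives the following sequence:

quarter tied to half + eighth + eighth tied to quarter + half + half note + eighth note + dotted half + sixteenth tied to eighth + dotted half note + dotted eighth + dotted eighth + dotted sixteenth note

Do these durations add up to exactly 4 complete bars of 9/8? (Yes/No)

One bar of 9/8 = 36 thirty-second notes, so 4 bars = 144.
Express everything in thirty-second notes: quarter tied to half (quarter + half) = 24; eighth = 4; eighth tied to quarter (eighth + quarter) = 12; half = 16; half note = 16; eighth note = 4; dotted half = 24; sixteenth tied to eighth (sixteenth + eighth) = 6; dotted half note = 24; dotted eighth = 6; dotted eighth = 6; dotted sixteenth note = 3.
Sum: 24 + 4 + 12 + 16 + 16 + 4 + 24 + 6 + 24 + 6 + 6 + 3 = 145.
145 exceeds 144, so the answer is No.

No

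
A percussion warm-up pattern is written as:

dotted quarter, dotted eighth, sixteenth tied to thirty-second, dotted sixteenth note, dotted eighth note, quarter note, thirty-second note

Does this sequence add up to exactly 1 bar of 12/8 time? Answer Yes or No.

No

One bar of 12/8 = 48 thirty-second notes.
Convert each value to thirty-second notes: dotted quarter = 12; dotted eighth = 6; sixteenth tied to thirty-second (sixteenth + thirty-second) = 3; dotted sixteenth note = 3; dotted eighth note = 6; quarter note = 8; thirty-second note = 1.
Altogether 12 + 6 + 3 + 3 + 6 + 8 + 1 = 39.
39 falls short of 48, so the answer is No.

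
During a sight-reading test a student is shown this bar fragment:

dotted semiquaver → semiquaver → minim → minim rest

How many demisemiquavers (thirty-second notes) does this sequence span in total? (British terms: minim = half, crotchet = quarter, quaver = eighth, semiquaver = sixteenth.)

37

Working in thirty-second notes: dotted semiquaver = 3; semiquaver = 2; minim = 16; minim rest = 16.
Sum: 3 + 2 + 16 + 16 = 37 thirty-second notes.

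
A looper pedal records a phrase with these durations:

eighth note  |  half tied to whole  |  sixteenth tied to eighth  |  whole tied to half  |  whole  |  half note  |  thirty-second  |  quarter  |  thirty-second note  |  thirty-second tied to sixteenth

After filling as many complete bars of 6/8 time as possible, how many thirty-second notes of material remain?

One bar of 6/8 = 24 thirty-second notes.
Express everything in thirty-second notes: eighth note = 4; half tied to whole (half + whole) = 48; sixteenth tied to eighth (sixteenth + eighth) = 6; whole tied to half (whole + half) = 48; whole = 32; half note = 16; thirty-second = 1; quarter = 8; thirty-second note = 1; thirty-second tied to sixteenth (thirty-second + sixteenth) = 3.
Adding: 4 + 48 + 6 + 48 + 32 + 16 + 1 + 8 + 1 + 3 = 167.
167 ÷ 24 = 6 complete bars with 23 thirty-second notes remaining.

23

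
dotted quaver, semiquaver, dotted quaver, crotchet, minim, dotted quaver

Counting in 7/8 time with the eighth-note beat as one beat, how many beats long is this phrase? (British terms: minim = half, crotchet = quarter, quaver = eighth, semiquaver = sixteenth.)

One eighth-note beat = 2 sixteenth notes.
Working in sixteenth notes: dotted quaver = 3; semiquaver = 1; dotted quaver = 3; crotchet = 4; minim = 8; dotted quaver = 3.
Adding: 3 + 1 + 3 + 4 + 8 + 3 = 22.
22 ÷ 2 = 11 beats.

11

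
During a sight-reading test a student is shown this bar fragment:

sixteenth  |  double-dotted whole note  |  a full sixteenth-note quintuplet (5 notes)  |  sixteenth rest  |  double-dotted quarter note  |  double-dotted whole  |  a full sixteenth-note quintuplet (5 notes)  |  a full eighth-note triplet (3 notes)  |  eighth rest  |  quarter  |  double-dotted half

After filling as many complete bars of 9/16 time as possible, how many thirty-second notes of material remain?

14

One bar of 9/16 = 9 sixteenth notes.
Working in sixteenth notes: sixteenth = 1; double-dotted whole note = 28; a full sixteenth-note quintuplet (5 notes) (five quintuplet sixteenths span one quarter) = 4; sixteenth rest = 1; double-dotted quarter note = 7; double-dotted whole = 28; a full sixteenth-note quintuplet (5 notes) (five quintuplet sixteenths span one quarter) = 4; a full eighth-note triplet (3 notes) (three triplet eighths span one quarter) = 4; eighth rest = 2; quarter = 4; double-dotted half = 14.
Total: 1 + 28 + 4 + 1 + 7 + 28 + 4 + 4 + 2 + 4 + 14 = 97.
97 ÷ 9 = 10 complete bars with 7 sixteenth notes remaining = 14 thirty-second notes.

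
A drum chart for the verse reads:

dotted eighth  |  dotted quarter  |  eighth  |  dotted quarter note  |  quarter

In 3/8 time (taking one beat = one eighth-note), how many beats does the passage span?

10.5

One eighth-note beat = 2 sixteenth notes.
Each duration in sixteenth notes: dotted eighth = 3; dotted quarter = 6; eighth = 2; dotted quarter note = 6; quarter = 4.
Adding: 3 + 6 + 2 + 6 + 4 = 21.
21 ÷ 2 = 10.5 beats.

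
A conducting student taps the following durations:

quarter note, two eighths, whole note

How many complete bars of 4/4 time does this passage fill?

1

One bar of 4/4 = 8 eighth notes.
In eighth notes: quarter note = 2; eighth = 1; eighth = 1; whole note = 8.
Total: 2 + 1 + 1 + 8 = 12.
12 ÷ 8 = 1 complete bar with 4 left over.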